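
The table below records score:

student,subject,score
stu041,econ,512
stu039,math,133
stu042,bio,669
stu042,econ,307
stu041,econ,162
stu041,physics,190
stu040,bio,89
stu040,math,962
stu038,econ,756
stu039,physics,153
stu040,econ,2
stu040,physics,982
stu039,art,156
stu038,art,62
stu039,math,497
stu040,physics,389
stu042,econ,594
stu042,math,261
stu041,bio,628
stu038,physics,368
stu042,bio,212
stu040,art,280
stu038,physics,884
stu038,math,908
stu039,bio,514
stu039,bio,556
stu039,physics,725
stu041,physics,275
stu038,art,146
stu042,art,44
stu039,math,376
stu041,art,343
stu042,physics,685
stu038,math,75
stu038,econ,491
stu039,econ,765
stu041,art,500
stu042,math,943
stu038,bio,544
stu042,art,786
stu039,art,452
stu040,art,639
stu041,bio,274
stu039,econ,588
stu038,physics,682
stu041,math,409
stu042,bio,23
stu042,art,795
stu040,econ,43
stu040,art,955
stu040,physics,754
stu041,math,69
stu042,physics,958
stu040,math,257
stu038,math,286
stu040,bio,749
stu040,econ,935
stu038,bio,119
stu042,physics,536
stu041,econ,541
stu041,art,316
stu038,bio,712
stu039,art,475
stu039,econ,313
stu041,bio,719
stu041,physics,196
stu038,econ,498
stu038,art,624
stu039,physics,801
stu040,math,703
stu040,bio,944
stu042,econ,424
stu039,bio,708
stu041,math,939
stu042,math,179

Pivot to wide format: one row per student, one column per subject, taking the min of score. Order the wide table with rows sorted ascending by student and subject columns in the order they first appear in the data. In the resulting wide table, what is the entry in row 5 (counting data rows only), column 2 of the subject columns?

With rows sorted ascending by student, row 5 is student=stu042. subject columns in first-appearance order: econ, math, bio, physics, art; column 2 is math.
Long rows with student=stu042, subject=math: min(261, 943, 179) = 179.

179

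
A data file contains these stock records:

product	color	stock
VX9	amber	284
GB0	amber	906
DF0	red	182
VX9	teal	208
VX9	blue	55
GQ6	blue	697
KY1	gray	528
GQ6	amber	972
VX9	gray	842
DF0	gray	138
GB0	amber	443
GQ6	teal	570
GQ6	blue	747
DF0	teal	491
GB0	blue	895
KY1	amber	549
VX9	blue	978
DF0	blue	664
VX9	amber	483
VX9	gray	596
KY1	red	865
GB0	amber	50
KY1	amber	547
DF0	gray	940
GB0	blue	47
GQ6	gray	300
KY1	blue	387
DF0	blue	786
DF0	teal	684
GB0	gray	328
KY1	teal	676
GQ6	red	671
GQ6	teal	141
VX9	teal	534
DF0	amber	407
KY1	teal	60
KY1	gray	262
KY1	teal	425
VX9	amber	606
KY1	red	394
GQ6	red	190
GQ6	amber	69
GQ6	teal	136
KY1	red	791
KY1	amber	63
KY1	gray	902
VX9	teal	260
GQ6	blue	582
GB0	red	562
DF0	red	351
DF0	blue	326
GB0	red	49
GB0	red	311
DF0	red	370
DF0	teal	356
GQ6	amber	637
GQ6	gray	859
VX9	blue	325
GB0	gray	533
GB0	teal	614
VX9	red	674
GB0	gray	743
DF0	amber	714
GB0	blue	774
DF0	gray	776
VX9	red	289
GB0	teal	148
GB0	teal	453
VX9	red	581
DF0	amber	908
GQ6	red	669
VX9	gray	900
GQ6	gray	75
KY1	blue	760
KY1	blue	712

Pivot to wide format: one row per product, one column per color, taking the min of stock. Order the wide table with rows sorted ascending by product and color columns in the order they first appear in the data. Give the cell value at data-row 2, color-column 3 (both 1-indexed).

148

With rows sorted ascending by product, row 2 is product=GB0. color columns in first-appearance order: amber, red, teal, blue, gray; column 3 is teal.
Long rows with product=GB0, color=teal: min(614, 148, 453) = 148.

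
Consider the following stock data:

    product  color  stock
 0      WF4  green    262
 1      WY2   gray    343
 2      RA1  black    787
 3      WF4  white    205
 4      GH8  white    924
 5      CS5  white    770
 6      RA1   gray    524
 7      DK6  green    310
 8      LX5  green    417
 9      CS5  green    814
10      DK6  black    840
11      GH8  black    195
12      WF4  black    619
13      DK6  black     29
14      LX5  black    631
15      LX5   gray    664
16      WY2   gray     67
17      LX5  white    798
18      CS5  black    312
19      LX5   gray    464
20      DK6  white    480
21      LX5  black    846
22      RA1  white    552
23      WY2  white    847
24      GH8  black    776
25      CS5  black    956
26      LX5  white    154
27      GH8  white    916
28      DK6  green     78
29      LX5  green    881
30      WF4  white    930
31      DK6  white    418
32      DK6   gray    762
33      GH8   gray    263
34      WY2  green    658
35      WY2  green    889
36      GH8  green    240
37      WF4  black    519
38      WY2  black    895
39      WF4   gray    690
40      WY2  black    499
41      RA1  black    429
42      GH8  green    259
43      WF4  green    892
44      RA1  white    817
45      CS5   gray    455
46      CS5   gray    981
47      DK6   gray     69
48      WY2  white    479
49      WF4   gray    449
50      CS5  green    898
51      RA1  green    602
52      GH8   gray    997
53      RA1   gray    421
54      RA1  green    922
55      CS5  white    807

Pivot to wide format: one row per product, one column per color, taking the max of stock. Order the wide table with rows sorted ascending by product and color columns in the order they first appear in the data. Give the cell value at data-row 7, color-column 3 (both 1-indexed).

With rows sorted ascending by product, row 7 is product=WY2. color columns in first-appearance order: green, gray, black, white; column 3 is black.
Long rows with product=WY2, color=black: max(895, 499) = 895.

895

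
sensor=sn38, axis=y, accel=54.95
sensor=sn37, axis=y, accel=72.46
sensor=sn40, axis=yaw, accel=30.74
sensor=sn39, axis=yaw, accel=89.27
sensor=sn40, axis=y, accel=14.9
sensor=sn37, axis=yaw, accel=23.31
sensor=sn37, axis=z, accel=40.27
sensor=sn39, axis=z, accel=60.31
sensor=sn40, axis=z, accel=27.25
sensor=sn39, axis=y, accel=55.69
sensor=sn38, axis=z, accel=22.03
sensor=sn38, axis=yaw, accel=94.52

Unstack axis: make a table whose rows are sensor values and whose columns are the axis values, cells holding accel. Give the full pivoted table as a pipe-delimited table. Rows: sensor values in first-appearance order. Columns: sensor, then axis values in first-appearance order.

| sensor | y | yaw | z |
| sn38 | 54.95 | 94.52 | 22.03 |
| sn37 | 72.46 | 23.31 | 40.27 |
| sn40 | 14.9 | 30.74 | 27.25 |
| sn39 | 55.69 | 89.27 | 60.31 |

Columns: sensor plus the 3 distinct axis values (y, yaw, z).
For example, row sn38 column y takes accel=54.95 from the long row (sn38, y).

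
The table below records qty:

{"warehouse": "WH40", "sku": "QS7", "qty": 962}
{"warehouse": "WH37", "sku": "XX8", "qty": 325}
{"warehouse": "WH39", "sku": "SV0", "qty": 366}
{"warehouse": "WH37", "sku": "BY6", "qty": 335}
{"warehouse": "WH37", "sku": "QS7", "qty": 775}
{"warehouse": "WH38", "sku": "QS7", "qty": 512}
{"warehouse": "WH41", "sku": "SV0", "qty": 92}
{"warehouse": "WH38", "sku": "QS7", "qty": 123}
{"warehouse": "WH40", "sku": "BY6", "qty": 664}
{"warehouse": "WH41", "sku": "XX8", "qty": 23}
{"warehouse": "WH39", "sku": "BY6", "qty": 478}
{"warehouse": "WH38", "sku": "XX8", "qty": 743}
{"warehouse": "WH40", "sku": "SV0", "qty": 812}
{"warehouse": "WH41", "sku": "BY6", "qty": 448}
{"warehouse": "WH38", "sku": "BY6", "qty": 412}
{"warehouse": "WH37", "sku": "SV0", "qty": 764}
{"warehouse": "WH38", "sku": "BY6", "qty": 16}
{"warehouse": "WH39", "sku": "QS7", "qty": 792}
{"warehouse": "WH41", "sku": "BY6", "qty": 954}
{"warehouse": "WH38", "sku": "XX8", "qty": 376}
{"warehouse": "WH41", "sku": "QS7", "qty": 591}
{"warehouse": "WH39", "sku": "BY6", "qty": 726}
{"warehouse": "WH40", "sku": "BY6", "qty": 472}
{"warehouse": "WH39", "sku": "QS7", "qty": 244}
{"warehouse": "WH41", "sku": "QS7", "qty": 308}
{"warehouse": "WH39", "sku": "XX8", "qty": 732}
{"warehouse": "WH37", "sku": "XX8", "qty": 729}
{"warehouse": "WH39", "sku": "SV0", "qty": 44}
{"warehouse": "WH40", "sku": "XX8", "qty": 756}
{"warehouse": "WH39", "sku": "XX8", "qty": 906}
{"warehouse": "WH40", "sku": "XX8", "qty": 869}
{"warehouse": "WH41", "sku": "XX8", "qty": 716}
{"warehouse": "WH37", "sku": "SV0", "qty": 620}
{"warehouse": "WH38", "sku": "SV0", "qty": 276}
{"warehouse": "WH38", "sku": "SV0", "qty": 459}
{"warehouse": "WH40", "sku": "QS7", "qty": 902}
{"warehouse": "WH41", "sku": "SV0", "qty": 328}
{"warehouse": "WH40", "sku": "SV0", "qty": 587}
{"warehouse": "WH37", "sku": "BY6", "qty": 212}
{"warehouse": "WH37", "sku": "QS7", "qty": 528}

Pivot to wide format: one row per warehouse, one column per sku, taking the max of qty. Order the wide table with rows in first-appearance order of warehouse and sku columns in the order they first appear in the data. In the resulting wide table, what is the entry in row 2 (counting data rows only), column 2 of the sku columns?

With rows in first-appearance order of warehouse, row 2 is warehouse=WH37. sku columns in first-appearance order: QS7, XX8, SV0, BY6; column 2 is XX8.
Long rows with warehouse=WH37, sku=XX8: max(325, 729) = 729.

729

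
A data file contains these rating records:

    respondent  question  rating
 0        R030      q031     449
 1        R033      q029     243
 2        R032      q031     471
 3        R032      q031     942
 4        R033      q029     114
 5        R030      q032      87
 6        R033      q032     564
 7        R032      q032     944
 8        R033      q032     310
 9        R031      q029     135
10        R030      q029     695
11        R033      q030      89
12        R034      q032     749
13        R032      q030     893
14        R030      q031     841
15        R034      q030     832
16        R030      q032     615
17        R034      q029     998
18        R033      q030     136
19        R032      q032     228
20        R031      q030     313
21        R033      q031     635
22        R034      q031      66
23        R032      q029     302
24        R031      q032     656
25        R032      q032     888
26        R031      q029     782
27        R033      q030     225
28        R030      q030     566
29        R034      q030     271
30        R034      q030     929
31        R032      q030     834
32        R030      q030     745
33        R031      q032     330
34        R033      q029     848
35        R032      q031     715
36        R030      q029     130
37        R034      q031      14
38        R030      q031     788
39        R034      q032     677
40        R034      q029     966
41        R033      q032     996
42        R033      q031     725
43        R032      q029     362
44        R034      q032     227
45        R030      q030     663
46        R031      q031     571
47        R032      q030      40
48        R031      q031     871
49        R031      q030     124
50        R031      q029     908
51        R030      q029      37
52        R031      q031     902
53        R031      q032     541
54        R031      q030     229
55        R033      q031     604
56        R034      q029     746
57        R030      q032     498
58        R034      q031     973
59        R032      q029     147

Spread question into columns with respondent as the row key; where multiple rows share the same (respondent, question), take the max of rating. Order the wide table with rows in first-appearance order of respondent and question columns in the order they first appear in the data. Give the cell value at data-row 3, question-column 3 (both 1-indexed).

944

With rows in first-appearance order of respondent, row 3 is respondent=R032. question columns in first-appearance order: q031, q029, q032, q030; column 3 is q032.
Long rows with respondent=R032, question=q032: max(944, 228, 888) = 944.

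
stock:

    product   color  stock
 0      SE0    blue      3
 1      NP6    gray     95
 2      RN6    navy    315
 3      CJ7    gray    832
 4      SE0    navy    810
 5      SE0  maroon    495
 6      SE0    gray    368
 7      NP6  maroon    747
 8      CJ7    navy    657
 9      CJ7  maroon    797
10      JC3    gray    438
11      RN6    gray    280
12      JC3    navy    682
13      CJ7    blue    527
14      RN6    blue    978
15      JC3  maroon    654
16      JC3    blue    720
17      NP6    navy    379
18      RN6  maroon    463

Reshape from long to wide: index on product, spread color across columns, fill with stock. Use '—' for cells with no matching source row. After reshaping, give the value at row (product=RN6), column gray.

280

The long row with product=RN6, color=gray has stock=280.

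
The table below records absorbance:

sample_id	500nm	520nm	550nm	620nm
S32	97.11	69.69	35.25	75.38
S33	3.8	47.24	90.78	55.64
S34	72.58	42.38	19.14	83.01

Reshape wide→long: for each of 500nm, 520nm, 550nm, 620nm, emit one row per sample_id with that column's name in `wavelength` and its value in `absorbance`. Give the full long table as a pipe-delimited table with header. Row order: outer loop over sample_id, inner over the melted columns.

Each (sample_id, column) pair becomes one row: 3 × 4 = 12 rows.
For example, (S32, 500nm) → absorbance=97.11.

| sample_id | wavelength | absorbance |
| S32 | 500nm | 97.11 |
| S32 | 520nm | 69.69 |
| S32 | 550nm | 35.25 |
| S32 | 620nm | 75.38 |
| S33 | 500nm | 3.8 |
| S33 | 520nm | 47.24 |
| S33 | 550nm | 90.78 |
| S33 | 620nm | 55.64 |
| S34 | 500nm | 72.58 |
| S34 | 520nm | 42.38 |
| S34 | 550nm | 19.14 |
| S34 | 620nm | 83.01 |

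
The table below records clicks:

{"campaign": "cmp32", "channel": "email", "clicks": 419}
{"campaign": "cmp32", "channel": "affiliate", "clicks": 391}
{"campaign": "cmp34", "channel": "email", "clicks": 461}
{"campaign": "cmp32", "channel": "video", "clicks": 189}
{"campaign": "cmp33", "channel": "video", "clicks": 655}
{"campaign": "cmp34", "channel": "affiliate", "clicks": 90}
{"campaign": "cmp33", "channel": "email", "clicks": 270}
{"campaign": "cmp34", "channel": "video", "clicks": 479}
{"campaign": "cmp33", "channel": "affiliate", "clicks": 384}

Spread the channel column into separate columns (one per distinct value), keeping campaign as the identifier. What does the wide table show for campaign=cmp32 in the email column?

419

Wide layout: rows indexed by campaign, columns are the 3 distinct channel values (email, affiliate, video).
Cell (campaign=cmp32, channel=email) draws from the long row where campaign=cmp32 and channel=email, which has clicks=419.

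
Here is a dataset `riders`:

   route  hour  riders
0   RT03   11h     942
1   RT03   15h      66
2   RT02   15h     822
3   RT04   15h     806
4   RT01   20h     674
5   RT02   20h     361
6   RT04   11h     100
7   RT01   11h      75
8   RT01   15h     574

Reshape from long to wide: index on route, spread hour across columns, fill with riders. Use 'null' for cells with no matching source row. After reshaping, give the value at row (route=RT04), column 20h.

No long-format row has route=RT04 and hour=20h, so the cell is null.

null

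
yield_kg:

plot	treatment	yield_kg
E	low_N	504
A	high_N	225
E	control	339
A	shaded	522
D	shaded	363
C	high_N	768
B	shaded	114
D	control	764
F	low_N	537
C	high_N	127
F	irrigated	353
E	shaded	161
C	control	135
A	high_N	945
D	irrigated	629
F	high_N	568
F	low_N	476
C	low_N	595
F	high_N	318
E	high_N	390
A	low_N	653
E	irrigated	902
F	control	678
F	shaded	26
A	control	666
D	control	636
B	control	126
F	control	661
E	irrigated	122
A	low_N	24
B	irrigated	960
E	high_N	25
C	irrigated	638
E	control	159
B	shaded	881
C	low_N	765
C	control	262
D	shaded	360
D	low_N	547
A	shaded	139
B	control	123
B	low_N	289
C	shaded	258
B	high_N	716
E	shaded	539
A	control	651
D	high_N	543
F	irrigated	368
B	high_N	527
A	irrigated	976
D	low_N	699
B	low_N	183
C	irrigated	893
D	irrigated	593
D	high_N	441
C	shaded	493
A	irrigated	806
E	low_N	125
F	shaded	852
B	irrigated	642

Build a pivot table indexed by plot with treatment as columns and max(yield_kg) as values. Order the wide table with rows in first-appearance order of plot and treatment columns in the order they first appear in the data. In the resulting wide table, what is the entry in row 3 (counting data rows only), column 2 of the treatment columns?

With rows in first-appearance order of plot, row 3 is plot=D. treatment columns in first-appearance order: low_N, high_N, control, shaded, irrigated; column 2 is high_N.
Long rows with plot=D, treatment=high_N: max(543, 441) = 543.

543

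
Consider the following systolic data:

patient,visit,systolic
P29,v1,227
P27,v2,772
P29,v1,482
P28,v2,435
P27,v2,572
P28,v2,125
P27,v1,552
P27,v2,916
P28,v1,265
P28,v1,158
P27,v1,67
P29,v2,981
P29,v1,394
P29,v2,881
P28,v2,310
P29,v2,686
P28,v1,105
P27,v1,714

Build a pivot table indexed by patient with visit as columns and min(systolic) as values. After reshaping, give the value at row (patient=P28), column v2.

125

Rows with patient=P28 and visit=v2: systolic values are 435, 125, 310.
min(435, 125, 310) = 125.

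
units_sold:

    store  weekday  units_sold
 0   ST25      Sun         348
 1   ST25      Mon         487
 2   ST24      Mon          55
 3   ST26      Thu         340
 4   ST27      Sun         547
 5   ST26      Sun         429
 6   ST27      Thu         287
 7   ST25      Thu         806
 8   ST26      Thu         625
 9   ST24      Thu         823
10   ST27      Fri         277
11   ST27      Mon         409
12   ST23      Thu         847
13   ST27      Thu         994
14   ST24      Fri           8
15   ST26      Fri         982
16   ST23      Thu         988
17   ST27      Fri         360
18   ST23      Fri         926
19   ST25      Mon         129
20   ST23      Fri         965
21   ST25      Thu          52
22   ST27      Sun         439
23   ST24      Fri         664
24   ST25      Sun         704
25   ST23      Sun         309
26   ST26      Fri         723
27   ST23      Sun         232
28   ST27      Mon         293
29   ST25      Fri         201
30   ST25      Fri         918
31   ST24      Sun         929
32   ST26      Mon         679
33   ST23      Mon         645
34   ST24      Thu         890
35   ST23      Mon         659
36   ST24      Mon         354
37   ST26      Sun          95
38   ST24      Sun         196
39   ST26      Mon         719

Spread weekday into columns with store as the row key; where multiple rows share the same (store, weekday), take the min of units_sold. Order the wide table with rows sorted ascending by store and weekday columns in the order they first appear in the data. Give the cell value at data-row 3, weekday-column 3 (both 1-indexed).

With rows sorted ascending by store, row 3 is store=ST25. weekday columns in first-appearance order: Sun, Mon, Thu, Fri; column 3 is Thu.
Long rows with store=ST25, weekday=Thu: min(806, 52) = 52.

52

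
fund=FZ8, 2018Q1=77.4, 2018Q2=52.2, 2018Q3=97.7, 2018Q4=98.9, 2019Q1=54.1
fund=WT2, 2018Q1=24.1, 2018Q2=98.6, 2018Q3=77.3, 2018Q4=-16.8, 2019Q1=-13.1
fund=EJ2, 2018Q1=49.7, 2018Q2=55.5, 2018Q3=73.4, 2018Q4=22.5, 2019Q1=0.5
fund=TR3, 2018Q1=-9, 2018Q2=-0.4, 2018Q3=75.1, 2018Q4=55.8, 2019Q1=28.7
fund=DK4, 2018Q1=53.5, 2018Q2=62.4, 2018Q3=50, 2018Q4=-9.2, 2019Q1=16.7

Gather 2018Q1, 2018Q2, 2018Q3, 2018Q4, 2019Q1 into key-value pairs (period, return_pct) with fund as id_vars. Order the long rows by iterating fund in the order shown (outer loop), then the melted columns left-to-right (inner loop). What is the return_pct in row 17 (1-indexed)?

25 rows total (5 × 5). Row 17: index ⌊(17-1)/5⌋ = 3 into fund → TR3; (17-1) mod 5 = 1 into the melted columns → 2018Q2.
So row 17 is (TR3, 2018Q2, -0.4); return_pct = -0.4.

-0.4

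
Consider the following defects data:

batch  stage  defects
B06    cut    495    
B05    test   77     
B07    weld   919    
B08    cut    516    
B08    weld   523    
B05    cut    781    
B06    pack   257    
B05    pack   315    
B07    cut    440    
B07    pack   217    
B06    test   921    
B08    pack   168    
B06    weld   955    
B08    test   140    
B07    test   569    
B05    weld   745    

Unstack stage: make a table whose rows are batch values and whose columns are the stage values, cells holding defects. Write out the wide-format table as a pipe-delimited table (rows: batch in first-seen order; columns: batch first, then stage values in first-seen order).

| batch | cut | test | weld | pack |
| B06 | 495 | 921 | 955 | 257 |
| B05 | 781 | 77 | 745 | 315 |
| B07 | 440 | 569 | 919 | 217 |
| B08 | 516 | 140 | 523 | 168 |

Columns: batch plus the 4 distinct stage values (cut, test, weld, pack).
For example, row B06 column cut takes defects=495 from the long row (B06, cut).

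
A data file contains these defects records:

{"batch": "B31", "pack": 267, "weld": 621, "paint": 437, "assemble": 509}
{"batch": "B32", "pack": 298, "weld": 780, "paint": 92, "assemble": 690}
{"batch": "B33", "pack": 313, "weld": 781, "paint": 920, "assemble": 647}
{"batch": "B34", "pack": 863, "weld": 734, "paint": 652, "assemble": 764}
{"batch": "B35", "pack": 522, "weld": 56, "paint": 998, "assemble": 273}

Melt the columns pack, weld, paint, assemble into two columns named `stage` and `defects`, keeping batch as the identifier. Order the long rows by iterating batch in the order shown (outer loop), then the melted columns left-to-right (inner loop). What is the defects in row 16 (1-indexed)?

764

20 rows total (5 × 4). Row 16: index ⌊(16-1)/4⌋ = 3 into batch → B34; (16-1) mod 4 = 3 into the melted columns → assemble.
So row 16 is (B34, assemble, 764); defects = 764.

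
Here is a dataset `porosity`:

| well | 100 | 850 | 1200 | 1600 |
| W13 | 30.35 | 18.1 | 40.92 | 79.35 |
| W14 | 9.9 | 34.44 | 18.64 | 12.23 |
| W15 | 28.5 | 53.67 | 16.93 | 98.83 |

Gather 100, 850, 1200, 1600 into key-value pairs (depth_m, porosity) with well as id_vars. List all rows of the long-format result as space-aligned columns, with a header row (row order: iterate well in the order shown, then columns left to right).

Each (well, column) pair becomes one row: 3 × 4 = 12 rows.
For example, (W13, 100) → porosity=30.35.

well  depth_m  porosity
W13   100      30.35   
W13   850      18.1    
W13   1200     40.92   
W13   1600     79.35   
W14   100      9.9     
W14   850      34.44   
W14   1200     18.64   
W14   1600     12.23   
W15   100      28.5    
W15   850      53.67   
W15   1200     16.93   
W15   1600     98.83   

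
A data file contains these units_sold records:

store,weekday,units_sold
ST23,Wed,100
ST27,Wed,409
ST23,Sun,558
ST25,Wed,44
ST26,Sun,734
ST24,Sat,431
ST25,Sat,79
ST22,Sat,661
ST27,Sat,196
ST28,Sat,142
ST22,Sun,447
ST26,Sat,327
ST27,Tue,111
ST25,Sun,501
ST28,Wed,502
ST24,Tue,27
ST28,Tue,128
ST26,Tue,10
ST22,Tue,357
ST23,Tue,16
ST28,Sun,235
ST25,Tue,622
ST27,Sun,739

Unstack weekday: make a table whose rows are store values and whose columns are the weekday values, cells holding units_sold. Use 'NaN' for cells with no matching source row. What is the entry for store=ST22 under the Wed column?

NaN

No long-format row has store=ST22 and weekday=Wed, so the cell is NaN.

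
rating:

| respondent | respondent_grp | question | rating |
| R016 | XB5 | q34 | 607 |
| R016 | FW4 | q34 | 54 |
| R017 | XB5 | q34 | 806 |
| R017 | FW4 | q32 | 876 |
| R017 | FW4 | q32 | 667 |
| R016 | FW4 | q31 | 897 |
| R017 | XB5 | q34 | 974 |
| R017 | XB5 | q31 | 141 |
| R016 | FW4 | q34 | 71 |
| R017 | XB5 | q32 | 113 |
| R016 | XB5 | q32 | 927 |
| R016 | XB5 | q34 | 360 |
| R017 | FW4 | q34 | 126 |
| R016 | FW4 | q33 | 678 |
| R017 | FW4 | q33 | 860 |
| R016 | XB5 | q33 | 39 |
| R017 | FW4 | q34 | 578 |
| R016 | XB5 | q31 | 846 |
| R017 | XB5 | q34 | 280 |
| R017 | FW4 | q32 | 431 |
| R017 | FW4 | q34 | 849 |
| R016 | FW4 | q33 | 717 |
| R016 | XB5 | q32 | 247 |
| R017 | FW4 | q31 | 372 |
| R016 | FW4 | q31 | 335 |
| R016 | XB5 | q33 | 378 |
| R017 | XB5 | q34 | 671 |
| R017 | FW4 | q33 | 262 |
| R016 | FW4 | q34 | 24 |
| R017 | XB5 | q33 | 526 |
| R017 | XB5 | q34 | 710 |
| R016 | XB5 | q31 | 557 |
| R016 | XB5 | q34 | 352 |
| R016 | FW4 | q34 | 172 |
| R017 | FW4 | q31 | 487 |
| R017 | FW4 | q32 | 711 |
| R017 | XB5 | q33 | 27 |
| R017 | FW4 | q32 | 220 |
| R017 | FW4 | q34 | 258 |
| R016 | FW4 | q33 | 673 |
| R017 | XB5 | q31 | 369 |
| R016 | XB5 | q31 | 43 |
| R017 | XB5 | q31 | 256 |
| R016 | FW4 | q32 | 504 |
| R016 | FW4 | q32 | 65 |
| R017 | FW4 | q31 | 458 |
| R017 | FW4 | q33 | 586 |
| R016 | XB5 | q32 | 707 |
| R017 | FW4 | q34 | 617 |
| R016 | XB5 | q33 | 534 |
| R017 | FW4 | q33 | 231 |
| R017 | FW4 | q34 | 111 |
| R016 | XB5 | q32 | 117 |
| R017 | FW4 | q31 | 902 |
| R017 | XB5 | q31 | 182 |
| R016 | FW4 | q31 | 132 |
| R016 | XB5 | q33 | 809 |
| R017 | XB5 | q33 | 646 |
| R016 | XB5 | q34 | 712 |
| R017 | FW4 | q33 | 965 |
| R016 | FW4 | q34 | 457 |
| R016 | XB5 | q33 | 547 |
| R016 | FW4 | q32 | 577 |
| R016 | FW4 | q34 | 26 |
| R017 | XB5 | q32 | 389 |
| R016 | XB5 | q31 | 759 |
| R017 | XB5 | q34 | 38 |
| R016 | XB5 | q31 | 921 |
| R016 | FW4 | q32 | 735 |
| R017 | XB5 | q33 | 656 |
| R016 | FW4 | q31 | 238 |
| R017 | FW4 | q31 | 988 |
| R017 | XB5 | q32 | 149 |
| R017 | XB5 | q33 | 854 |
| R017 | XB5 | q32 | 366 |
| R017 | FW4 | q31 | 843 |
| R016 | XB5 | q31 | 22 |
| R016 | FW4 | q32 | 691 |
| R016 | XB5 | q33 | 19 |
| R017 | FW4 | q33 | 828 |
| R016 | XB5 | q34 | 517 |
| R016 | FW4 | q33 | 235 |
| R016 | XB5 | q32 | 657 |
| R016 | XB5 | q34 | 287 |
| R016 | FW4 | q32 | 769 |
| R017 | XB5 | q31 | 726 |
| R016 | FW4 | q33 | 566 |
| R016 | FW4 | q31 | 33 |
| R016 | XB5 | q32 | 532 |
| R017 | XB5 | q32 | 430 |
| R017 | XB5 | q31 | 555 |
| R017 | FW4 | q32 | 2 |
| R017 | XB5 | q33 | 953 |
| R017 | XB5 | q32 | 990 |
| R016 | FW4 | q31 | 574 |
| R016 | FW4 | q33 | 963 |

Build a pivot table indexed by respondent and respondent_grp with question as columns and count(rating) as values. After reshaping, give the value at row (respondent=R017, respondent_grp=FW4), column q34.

6

Rows with respondent=R017, respondent_grp=FW4 and question=q34: rating values are 126, 578, 849, 258, 617, 111.
6 rows match — count = 6.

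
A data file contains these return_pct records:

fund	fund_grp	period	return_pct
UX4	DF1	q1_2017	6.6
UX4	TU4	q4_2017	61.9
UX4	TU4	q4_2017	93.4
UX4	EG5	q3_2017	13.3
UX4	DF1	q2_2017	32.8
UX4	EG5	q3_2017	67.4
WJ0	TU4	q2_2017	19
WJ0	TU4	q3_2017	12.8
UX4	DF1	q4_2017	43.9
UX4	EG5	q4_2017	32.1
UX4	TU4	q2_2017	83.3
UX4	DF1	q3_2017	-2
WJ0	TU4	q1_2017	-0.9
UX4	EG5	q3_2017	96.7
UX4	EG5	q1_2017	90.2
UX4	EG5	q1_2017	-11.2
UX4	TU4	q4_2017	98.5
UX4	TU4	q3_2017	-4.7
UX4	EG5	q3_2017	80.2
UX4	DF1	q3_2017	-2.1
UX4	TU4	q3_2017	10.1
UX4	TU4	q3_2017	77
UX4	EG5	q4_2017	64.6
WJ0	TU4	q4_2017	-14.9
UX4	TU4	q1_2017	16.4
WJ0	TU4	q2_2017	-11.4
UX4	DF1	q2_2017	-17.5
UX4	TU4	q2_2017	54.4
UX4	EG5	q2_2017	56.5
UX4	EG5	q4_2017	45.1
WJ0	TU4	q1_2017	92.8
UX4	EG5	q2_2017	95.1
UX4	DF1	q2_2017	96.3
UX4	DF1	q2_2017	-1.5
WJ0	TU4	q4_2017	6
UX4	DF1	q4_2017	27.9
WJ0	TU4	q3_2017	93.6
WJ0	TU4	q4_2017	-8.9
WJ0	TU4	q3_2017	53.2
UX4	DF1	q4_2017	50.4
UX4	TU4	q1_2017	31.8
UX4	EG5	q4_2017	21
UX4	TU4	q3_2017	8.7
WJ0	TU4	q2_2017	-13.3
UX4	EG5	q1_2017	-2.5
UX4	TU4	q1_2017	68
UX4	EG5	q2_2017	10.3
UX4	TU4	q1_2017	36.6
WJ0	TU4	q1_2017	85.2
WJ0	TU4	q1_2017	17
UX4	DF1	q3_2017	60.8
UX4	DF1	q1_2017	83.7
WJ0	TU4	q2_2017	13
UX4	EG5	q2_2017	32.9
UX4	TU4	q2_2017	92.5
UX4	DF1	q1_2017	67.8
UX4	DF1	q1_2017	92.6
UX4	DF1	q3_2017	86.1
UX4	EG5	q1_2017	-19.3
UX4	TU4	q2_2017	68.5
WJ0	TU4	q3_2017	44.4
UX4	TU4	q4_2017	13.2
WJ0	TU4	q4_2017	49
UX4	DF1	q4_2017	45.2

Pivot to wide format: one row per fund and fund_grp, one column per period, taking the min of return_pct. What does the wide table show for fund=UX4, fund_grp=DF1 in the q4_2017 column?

27.9

Rows with fund=UX4, fund_grp=DF1 and period=q4_2017: return_pct values are 43.9, 27.9, 50.4, 45.2.
min(43.9, 27.9, 50.4, 45.2) = 27.9.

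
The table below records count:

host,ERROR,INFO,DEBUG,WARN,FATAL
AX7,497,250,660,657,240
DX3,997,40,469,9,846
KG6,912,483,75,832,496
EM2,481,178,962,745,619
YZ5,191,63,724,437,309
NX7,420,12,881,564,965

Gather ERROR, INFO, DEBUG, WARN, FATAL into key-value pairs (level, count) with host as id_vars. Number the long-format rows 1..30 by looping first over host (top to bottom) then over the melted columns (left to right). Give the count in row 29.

564

30 rows total (6 × 5). Row 29: index ⌊(29-1)/5⌋ = 5 into host → NX7; (29-1) mod 5 = 3 into the melted columns → WARN.
So row 29 is (NX7, WARN, 564); count = 564.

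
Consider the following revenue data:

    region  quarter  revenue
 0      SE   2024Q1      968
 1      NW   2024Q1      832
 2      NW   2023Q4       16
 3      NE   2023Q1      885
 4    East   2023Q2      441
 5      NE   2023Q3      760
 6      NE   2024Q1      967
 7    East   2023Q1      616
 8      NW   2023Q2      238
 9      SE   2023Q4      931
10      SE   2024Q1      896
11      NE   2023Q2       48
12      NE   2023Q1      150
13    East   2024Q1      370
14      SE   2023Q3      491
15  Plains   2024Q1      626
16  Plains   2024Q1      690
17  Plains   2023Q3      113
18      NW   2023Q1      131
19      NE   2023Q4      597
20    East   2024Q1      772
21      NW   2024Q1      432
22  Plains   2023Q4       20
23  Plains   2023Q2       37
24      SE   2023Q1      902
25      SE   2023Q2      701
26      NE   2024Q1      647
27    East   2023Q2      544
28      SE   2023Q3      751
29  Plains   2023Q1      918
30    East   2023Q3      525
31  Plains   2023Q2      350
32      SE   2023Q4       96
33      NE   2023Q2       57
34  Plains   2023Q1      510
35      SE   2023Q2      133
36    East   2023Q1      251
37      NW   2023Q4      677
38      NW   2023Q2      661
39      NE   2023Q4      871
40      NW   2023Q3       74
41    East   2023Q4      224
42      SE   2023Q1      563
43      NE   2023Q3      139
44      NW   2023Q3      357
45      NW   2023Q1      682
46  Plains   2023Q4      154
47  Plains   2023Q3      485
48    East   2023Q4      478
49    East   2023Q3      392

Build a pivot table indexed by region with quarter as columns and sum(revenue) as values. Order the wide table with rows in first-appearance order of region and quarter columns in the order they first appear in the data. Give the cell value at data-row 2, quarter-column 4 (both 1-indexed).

899

With rows in first-appearance order of region, row 2 is region=NW. quarter columns in first-appearance order: 2024Q1, 2023Q4, 2023Q1, 2023Q2, 2023Q3; column 4 is 2023Q2.
Long rows with region=NW, quarter=2023Q2: 238 + 661 = 899.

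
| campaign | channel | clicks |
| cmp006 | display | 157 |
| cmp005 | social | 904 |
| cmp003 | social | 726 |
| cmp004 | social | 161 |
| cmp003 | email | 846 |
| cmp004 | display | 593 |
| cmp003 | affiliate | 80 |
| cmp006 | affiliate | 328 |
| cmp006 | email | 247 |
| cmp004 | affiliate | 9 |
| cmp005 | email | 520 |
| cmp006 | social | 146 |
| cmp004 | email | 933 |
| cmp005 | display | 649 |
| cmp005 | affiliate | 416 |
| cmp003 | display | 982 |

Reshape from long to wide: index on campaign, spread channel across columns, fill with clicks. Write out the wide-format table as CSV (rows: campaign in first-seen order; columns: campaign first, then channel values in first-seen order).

campaign,display,social,email,affiliate
cmp006,157,146,247,328
cmp005,649,904,520,416
cmp003,982,726,846,80
cmp004,593,161,933,9

Columns: campaign plus the 4 distinct channel values (display, social, email, affiliate).
For example, row cmp006 column display takes clicks=157 from the long row (cmp006, display).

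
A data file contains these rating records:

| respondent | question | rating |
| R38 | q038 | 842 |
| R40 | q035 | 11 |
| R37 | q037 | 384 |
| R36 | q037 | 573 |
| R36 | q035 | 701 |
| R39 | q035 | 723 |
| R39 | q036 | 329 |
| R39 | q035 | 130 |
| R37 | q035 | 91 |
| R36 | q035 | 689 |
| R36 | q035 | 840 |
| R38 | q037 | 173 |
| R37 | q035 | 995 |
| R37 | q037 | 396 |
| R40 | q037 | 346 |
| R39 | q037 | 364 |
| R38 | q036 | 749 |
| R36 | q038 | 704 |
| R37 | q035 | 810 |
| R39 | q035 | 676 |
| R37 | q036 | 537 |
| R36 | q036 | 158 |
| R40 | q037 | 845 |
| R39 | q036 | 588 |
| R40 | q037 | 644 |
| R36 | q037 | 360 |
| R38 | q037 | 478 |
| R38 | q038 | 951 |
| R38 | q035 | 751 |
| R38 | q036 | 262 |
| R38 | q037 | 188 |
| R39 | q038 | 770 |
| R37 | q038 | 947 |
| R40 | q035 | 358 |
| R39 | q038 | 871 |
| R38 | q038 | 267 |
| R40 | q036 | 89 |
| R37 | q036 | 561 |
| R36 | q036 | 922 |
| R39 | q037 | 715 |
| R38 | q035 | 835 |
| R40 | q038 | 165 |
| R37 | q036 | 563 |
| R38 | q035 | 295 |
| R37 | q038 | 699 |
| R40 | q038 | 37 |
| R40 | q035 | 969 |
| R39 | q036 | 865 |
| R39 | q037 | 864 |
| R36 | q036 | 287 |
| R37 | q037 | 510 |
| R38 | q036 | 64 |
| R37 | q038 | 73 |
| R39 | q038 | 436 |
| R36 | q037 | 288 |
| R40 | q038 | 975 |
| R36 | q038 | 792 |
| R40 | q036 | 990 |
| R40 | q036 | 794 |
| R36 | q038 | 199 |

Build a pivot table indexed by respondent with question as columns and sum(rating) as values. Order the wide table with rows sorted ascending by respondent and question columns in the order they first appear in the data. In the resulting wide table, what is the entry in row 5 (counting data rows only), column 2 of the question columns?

1338

With rows sorted ascending by respondent, row 5 is respondent=R40. question columns in first-appearance order: q038, q035, q037, q036; column 2 is q035.
Long rows with respondent=R40, question=q035: 11 + 358 + 969 = 1338.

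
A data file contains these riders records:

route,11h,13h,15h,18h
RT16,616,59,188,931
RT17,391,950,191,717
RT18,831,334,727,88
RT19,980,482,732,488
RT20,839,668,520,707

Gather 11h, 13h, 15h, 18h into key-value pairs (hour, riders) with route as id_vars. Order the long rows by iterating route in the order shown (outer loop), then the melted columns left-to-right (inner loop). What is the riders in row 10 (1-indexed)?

20 rows total (5 × 4). Row 10: index ⌊(10-1)/4⌋ = 2 into route → RT18; (10-1) mod 4 = 1 into the melted columns → 13h.
So row 10 is (RT18, 13h, 334); riders = 334.

334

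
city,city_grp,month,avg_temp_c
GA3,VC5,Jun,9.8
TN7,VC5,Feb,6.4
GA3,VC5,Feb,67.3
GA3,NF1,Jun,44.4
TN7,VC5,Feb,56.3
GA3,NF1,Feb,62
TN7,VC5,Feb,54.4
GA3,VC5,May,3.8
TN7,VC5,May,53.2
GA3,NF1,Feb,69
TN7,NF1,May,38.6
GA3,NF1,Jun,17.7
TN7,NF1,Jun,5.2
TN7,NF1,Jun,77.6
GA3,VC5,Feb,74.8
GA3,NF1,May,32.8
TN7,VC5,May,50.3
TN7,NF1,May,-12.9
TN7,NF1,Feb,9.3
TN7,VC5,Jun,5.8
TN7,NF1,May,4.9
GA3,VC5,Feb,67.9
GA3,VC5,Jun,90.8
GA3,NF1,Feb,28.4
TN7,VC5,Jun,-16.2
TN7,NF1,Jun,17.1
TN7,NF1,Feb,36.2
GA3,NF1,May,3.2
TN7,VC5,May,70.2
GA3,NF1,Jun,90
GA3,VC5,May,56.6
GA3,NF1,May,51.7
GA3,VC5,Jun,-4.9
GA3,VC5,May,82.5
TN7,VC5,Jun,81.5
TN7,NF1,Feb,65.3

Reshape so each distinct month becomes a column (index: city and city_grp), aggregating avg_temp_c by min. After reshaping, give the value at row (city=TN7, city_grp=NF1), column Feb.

9.3

Rows with city=TN7, city_grp=NF1 and month=Feb: avg_temp_c values are 9.3, 36.2, 65.3.
min(9.3, 36.2, 65.3) = 9.3.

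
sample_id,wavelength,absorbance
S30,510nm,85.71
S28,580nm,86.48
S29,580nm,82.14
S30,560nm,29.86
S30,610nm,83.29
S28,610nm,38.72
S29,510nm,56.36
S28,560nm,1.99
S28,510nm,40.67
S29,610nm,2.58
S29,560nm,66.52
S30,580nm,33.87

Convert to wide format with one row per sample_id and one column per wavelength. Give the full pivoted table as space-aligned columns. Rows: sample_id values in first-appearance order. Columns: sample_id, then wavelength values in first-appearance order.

Columns: sample_id plus the 4 distinct wavelength values (510nm, 580nm, 560nm, 610nm).
For example, row S30 column 510nm takes absorbance=85.71 from the long row (S30, 510nm).

sample_id  510nm  580nm  560nm  610nm
S30        85.71  33.87  29.86  83.29
S28        40.67  86.48  1.99   38.72
S29        56.36  82.14  66.52  2.58 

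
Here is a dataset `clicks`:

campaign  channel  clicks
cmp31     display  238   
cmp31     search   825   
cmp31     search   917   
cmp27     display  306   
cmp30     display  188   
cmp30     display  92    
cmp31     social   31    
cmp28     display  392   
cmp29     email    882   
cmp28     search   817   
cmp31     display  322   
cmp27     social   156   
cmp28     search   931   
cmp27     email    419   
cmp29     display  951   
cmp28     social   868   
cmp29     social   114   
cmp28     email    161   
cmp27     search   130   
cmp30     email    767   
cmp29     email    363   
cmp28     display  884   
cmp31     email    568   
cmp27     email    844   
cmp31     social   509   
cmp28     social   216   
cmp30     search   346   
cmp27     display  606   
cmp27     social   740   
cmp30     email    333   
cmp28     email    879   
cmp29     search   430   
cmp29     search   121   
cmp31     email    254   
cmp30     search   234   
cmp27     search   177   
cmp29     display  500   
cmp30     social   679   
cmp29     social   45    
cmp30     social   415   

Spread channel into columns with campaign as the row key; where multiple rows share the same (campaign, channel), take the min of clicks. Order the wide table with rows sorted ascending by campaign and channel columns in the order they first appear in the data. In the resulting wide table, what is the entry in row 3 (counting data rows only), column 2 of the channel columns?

121

With rows sorted ascending by campaign, row 3 is campaign=cmp29. channel columns in first-appearance order: display, search, social, email; column 2 is search.
Long rows with campaign=cmp29, channel=search: min(430, 121) = 121.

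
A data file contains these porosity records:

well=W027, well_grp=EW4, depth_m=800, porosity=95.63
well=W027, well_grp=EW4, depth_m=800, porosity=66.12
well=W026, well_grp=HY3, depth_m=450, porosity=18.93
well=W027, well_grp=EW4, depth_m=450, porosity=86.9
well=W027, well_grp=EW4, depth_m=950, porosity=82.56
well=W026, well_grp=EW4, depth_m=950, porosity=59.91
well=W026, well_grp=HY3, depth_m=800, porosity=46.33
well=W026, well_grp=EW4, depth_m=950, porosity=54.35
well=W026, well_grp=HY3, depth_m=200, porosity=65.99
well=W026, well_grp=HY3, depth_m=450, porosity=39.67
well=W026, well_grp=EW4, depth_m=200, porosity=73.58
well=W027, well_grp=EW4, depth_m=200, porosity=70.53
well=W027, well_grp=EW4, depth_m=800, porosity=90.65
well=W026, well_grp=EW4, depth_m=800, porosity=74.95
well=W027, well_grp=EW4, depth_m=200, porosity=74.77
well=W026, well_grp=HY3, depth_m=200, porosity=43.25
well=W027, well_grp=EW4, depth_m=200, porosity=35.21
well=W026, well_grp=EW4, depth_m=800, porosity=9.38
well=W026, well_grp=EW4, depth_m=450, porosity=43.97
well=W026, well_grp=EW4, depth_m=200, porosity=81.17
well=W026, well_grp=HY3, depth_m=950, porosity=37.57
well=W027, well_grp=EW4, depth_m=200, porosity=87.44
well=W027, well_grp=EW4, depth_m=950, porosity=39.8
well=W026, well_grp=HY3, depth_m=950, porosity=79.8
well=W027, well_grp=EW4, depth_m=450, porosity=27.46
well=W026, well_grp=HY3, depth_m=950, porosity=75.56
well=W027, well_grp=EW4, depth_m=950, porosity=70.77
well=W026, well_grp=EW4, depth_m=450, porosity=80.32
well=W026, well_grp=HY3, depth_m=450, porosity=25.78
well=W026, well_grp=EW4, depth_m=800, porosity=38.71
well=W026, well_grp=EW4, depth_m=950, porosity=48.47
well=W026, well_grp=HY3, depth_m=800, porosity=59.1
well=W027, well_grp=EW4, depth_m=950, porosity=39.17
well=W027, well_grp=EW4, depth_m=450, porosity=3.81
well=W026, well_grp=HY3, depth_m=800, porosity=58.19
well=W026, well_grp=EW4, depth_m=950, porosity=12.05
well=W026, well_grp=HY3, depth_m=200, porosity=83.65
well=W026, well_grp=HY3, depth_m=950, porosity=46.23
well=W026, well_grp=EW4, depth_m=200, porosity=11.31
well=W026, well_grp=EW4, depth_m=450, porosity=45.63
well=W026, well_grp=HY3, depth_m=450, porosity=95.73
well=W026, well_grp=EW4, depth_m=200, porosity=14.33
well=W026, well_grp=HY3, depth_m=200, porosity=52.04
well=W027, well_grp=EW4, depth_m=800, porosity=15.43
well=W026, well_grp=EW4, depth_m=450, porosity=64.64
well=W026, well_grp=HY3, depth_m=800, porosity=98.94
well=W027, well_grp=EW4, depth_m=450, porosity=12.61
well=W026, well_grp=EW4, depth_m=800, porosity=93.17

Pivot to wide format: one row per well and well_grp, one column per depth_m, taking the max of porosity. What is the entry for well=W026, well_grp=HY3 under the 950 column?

Rows with well=W026, well_grp=HY3 and depth_m=950: porosity values are 37.57, 79.8, 75.56, 46.23.
max(37.57, 79.8, 75.56, 46.23) = 79.8.

79.8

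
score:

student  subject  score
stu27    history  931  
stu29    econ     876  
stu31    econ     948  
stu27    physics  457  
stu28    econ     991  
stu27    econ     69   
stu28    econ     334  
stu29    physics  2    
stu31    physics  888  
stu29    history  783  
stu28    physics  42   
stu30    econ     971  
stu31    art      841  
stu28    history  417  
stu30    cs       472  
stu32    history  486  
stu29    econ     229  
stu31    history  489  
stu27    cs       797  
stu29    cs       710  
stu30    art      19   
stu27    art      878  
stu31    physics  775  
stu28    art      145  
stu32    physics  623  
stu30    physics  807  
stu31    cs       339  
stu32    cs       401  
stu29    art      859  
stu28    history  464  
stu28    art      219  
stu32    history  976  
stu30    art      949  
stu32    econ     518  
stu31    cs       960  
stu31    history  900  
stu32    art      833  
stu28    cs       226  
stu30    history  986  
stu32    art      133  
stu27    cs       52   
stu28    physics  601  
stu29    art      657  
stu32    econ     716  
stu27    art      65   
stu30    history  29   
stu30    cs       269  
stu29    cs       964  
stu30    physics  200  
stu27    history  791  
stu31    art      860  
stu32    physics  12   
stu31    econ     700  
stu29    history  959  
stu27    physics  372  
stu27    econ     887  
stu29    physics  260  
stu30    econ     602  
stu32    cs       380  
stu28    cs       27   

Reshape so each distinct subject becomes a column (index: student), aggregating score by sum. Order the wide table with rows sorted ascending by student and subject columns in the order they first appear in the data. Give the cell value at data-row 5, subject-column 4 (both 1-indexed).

1701

With rows sorted ascending by student, row 5 is student=stu31. subject columns in first-appearance order: history, econ, physics, art, cs; column 4 is art.
Long rows with student=stu31, subject=art: 841 + 860 = 1701.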